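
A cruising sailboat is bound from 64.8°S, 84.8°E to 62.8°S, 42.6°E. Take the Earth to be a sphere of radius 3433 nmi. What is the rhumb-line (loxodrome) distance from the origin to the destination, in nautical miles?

1122 nmi

Rhumb course C = atan2(Δλ, Δψ) with Δψ = ln[tan(π/4+φ₂/2)/tan(π/4+φ₁/2)] = +0.0791, Δλ = -0.7365 → C = 276.13°
d = R·|Δφ| / |cos C| = 3433·0.03491 / 0.10678 = 1122 nmi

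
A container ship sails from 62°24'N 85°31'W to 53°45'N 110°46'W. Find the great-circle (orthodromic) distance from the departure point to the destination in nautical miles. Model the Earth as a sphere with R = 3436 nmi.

cos σ = sin φ₁ sin φ₂ + cos φ₁ cos φ₂ cos Δλ
      = sin(62.40°)sin(53.75°) + cos(62.40°)cos(53.75°)cos(-25.25°) = 0.9625
σ = 15.751° → d = Rσ = 3436·0.27491 = 945 nmi

945 nmi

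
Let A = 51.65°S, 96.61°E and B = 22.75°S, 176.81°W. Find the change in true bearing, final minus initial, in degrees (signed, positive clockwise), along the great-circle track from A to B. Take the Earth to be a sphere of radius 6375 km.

-60.9°

At departure: θ₁ = atan2(sin Δλ cos φ₂, cos φ₁ sin φ₂ − sin φ₁ cos φ₂ cos Δλ) = 102.07°
At arrival: θ₂ = atan2(sin Δλ cos φ₁, −cos φ₂ sin φ₁ + sin φ₂ cos φ₁ cos Δλ) = 41.14°
Δθ = θ₂ − θ₁ = -60.9°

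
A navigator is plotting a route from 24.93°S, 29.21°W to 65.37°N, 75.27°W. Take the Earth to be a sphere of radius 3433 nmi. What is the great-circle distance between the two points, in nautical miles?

5809 nmi

cos σ = sin φ₁ sin φ₂ + cos φ₁ cos φ₂ cos Δλ
      = sin(-24.93°)sin(65.37°) + cos(-24.93°)cos(65.37°)cos(-46.06°) = -0.1209
σ = 96.945° → d = Rσ = 3433·1.69201 = 5809 nmi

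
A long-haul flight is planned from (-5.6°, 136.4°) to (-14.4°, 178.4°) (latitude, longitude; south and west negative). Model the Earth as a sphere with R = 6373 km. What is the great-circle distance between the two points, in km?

4696 km

Haversine: a = sin²(Δφ/2)+cos φ₁ cos φ₂ sin²(Δλ/2) = 0.12968;  σ = 2·atan2(√a,√(1−a))
σ = 42.215° → d = Rσ = 6373·0.73679 = 4696 km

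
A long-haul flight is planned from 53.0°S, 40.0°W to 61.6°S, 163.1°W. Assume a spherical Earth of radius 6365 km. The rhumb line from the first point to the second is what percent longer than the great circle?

Great circle: σ = 0.9930 rad → d_gc = Rσ = 6320.3 km
Rhumb: Δφ = -0.1501, Δλ = -2.1485, Δψ = -0.2794, q = Δφ/Δψ = 0.5373 → d_rh = R√(Δφ²+q²Δλ²) = 7409.0 km
Excess = (7409.0 − 6320.3) / 6320.3 = 1088.7 / 6320.3 = 17.23% ≈ 17.2%

17.2%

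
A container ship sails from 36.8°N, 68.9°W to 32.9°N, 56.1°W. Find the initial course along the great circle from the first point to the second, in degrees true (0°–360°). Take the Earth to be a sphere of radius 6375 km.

106.6°

θ = atan2( sin Δλ·cos φ₂ ,  cos φ₁ sin φ₂ − sin φ₁ cos φ₂ cos Δλ )
  = atan2(+0.1860, -0.0555) = 106.62°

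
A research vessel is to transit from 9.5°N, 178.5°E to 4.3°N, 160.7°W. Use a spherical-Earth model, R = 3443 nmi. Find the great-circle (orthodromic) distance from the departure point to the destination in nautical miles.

1279 nmi

cos σ = sin φ₁ sin φ₂ + cos φ₁ cos φ₂ cos Δλ
      = sin(9.50°)sin(4.30°) + cos(9.50°)cos(4.30°)cos(20.80°) = 0.9318
σ = 21.285° → d = Rσ = 3443·0.37150 = 1279 nmi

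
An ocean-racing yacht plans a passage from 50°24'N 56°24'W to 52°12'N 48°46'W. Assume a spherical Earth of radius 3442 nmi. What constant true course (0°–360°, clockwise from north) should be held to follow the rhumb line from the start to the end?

69.3°

Meridional parts: M(φ₁)=+1.0216, M(φ₂)=+1.0718 → ΔM = +0.0503;  Δλ = +0.1332 rad
tan C = Δλ / ΔM = +2.6510 → C = 69.33°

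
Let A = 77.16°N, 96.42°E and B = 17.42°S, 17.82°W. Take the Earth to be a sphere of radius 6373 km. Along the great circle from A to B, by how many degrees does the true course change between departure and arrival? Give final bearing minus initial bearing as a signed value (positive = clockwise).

-97.3°

Initial bearing θ₁ = atan2(sin Δλ cos φ₂, cos φ₁ sin φ₂ − sin φ₁ cos φ₂ cos Δλ) = 289.93°
Final bearing θ₂ = (initial bearing from the destination back to the start) + 180° = 192.65°
Δθ = θ₂ − θ₁ = -97.3°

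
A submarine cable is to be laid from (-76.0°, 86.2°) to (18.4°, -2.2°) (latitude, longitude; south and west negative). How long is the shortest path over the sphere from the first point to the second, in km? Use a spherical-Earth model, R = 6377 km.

Haversine: a = sin²(Δφ/2)+cos φ₁ cos φ₂ sin²(Δλ/2) = 0.64993;  σ = 2·atan2(√a,√(1−a))
σ = 107.449° → d = Rσ = 6377·1.87535 = 11959 km

11959 km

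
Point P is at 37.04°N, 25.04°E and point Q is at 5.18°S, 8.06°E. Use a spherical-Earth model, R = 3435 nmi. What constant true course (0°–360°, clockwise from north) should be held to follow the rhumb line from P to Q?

Meridional parts: M(φ₁)=+0.6969, M(φ₂)=-0.0905 → ΔM = -0.7874;  Δλ = -0.2964 rad
tan C = Δλ / ΔM = +0.3764 → C = 200.63°

200.6°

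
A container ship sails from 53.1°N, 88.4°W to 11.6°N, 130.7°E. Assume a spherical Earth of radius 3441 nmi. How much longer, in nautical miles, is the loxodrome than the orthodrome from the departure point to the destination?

Great circle: cos σ = sin φ₁ sin φ₂ + cos φ₁ cos φ₂ cos Δλ,  σ = 1.8709 rad → d_gc = 6437.8 nmi
Rhumb line: Δψ = -0.8939, q = Δφ/Δψ = 0.8103, d_rh = R√(Δφ²+q²Δλ²) = 7295.7 nmi
Excess = 7295.7 − 6437.8 = 857.9 ≈ 858 nmi

858 nmi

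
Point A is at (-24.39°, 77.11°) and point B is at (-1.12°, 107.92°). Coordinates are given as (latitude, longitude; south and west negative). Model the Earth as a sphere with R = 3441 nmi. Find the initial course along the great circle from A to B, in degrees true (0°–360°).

N = sin Δλ·cos φ₂ = +0.5121;  D = cos φ₁ sin φ₂ − sin φ₁ cos φ₂ cos Δλ = +0.3368
initial course = atan2(N, D) = 56.67°

56.7°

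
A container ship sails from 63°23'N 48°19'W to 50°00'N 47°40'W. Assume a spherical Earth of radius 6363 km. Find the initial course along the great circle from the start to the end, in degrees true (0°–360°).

N = sin Δλ·cos φ₂ = +0.0073;  D = cos φ₁ sin φ₂ − sin φ₁ cos φ₂ cos Δλ = -0.2314
initial course = atan2(N, D) = 178.20°

178.2°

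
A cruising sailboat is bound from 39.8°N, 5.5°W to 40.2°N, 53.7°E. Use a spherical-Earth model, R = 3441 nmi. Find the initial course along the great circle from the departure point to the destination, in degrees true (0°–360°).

69.5°

N = sin Δλ·cos φ₂ = +0.6561;  D = cos φ₁ sin φ₂ − sin φ₁ cos φ₂ cos Δλ = +0.2455
initial course = atan2(N, D) = 69.48°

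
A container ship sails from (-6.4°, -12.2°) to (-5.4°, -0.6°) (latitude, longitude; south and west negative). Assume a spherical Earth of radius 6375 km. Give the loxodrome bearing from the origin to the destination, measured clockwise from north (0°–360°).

Δψ = ln[tan(π/4+φ₂/2)/tan(π/4+φ₁/2)] = +0.0175
Δλ = +0.2025 rad (taken the short way round)
course = atan2(Δλ, Δψ) = 85.05°

85.0°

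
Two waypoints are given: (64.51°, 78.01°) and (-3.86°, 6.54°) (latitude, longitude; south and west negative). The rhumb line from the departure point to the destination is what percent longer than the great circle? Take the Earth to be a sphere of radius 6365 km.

2.4%

Great circle: σ = 1.4950 rad → d_gc = Rσ = 9515.9 km
Rhumb: Δφ = -1.1933, Δλ = -1.2474, Δψ = -1.5538, q = Δφ/Δψ = 0.7680 → d_rh = R√(Δφ²+q²Δλ²) = 9739.9 km
Excess = (9739.9 − 9515.9) / 9515.9 = 224.0 / 9515.9 = 2.354% ≈ 2.4%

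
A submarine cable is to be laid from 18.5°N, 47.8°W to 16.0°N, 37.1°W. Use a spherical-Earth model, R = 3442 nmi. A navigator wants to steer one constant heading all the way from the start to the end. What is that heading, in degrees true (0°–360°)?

103.7°

Δψ = ln[tan(π/4+φ₂/2)/tan(π/4+φ₁/2)] = -0.0457
Δλ = +0.1868 rad (taken the short way round)
course = atan2(Δλ, Δψ) = 103.75°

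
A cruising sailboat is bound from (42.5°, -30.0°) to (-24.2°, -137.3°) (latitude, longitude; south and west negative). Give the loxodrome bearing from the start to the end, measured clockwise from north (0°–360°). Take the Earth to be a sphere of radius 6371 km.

236.1°

Meridional parts: M(φ₁)=+0.8210, M(φ₂)=-0.4355 → ΔM = -1.2565;  Δλ = -1.8727 rad
tan C = Δλ / ΔM = +1.4905 → C = 236.14°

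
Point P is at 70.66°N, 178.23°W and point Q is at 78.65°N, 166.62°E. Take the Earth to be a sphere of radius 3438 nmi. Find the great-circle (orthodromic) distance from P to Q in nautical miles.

cos σ = sin φ₁ sin φ₂ + cos φ₁ cos φ₂ cos Δλ
      = sin(70.66°)sin(78.65°) + cos(70.66°)cos(78.65°)cos(-15.15°) = 0.9880
σ = 8.875° → d = Rσ = 3438·0.15490 = 533 nmi

533 nmi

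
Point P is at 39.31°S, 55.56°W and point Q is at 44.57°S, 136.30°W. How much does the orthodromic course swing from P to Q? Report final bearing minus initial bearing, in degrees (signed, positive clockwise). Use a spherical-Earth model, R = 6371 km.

+59.3°

At departure: θ₁ = atan2(sin Δλ cos φ₂, cos φ₁ sin φ₂ − sin φ₁ cos φ₂ cos Δλ) = 236.22°
At arrival: θ₂ = atan2(sin Δλ cos φ₁, −cos φ₂ sin φ₁ + sin φ₂ cos φ₁ cos Δλ) = 295.48°
Δθ = θ₂ − θ₁ = +59.3°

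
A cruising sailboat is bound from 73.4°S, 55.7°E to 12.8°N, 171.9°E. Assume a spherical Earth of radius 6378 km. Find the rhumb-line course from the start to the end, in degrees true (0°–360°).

43.3°

Δψ = ln[tan(π/4+φ₂/2)/tan(π/4+φ₁/2)] = +2.1502
Δλ = +2.0281 rad (taken the short way round)
course = atan2(Δλ, Δψ) = 43.33°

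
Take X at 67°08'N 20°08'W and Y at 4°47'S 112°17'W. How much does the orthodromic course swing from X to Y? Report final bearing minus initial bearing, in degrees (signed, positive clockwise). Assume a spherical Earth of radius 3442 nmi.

-67.2°

At departure: θ₁ = atan2(sin Δλ cos φ₂, cos φ₁ sin φ₂ − sin φ₁ cos φ₂ cos Δλ) = 270.12°
At arrival: θ₂ = atan2(sin Δλ cos φ₁, −cos φ₂ sin φ₁ + sin φ₂ cos φ₁ cos Δλ) = 202.95°
Δθ = θ₂ − θ₁ = -67.2°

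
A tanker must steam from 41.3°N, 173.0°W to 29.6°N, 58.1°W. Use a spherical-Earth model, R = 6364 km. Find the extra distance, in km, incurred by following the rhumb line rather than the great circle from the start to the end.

Great circle: cos σ = sin φ₁ sin φ₂ + cos φ₁ cos φ₂ cos Δλ,  σ = 1.5198 rad → d_gc = 9672.0 km
Rhumb line: Δψ = -0.2516, q = Δφ/Δψ = 0.8118, d_rh = R√(Δφ²+q²Δλ²) = 10441.1 km
Excess = 10441.1 − 9672.0 = 769.1 ≈ 769 km

769 km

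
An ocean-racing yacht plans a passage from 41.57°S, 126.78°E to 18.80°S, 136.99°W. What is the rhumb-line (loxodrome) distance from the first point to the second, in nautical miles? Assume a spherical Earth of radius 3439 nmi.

Δψ = ln[tan(π/4+φ₂/2)/tan(π/4+φ₁/2)] = +0.4649;  Δφ = +0.3974 rad,  Δλ = +1.6795 rad
q = Δφ/Δψ = 0.8548
d = R·√(Δφ² + q²Δλ²) = 3439·1.48962 = 5123 nmi

5123 nmi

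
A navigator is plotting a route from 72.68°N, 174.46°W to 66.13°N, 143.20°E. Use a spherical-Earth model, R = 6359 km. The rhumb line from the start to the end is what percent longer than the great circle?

Great circle: σ = 0.2764 rad → d_gc = Rσ = 1757.5 km
Rhumb: Δφ = -0.1143, Δλ = -0.7390, Δψ = -0.3277, q = Δφ/Δψ = 0.3488 → d_rh = R√(Δφ²+q²Δλ²) = 1793.2 km
Excess = (1793.2 − 1757.5) / 1757.5 = 35.7 / 1757.5 = 2.03% ≈ 2.0%

2.0%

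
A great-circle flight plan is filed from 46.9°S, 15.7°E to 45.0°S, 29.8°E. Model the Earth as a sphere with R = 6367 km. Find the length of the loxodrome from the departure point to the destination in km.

1110 km

Δψ = ln[tan(π/4+φ₂/2)/tan(π/4+φ₁/2)] = +0.0477;  Δφ = +0.0332 rad,  Δλ = +0.2461 rad
q = Δφ/Δψ = 0.6952
d = R·√(Δφ² + q²Δλ²) = 6367·0.17426 = 1110 km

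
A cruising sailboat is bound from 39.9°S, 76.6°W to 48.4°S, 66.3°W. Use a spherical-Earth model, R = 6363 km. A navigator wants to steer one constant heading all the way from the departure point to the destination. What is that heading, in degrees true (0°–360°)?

139.1°

Meridional parts: M(φ₁)=-0.7606, M(φ₂)=-0.9679 → ΔM = -0.2073;  Δλ = +0.1798 rad
tan C = Δλ / ΔM = -0.8672 → C = 139.07°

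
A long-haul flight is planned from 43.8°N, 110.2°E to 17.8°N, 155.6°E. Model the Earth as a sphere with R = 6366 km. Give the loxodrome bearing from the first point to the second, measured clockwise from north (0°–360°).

Meridional parts: M(φ₁)=+0.8521, M(φ₂)=+0.3158 → ΔM = -0.5363;  Δλ = +0.7924 rad
tan C = Δλ / ΔM = -1.4776 → C = 124.09°

124.1°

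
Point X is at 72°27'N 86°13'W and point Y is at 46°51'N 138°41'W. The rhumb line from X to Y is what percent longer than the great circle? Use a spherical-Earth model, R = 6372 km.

2.7%

Great circle: σ = 0.6072 rad → d_gc = Rσ = 3869.1 km
Rhumb: Δφ = -0.4468, Δλ = -0.9157, Δψ = -0.9407, q = Δφ/Δψ = 0.4750 → d_rh = R√(Δφ²+q²Δλ²) = 3973.3 km
Excess = (3973.3 − 3869.1) / 3869.1 = 104.2 / 3869.1 = 2.69% ≈ 2.7%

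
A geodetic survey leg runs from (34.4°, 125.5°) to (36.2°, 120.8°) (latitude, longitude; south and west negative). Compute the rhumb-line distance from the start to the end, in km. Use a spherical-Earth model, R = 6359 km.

Rhumb course C = atan2(Δλ, Δψ) with Δψ = ln[tan(π/4+φ₂/2)/tan(π/4+φ₁/2)] = +0.0385, Δλ = -0.0820 → C = 295.14°
d = R·|Δφ| / |cos C| = 6359·0.03142 / 0.42484 = 470 km

470 km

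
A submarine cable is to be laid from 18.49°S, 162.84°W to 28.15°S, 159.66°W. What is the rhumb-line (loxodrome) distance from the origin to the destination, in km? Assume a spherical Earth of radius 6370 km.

1122 km

Rhumb course C = atan2(Δλ, Δψ) with Δψ = ln[tan(π/4+φ₂/2)/tan(π/4+φ₁/2)] = -0.1839, Δλ = +0.0555 → C = 163.21°
d = R·|Δφ| / |cos C| = 6370·0.16860 / 0.95735 = 1122 km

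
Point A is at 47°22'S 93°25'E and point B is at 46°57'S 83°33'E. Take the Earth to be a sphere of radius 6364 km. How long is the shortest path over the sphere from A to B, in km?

cos σ = sin φ₁ sin φ₂ + cos φ₁ cos φ₂ cos Δλ
      = sin(-47.37°)sin(-46.95°) + cos(-47.37°)cos(-46.95°)cos(-9.87°) = 0.9931
σ = 6.717° → d = Rσ = 6364·0.11724 = 746 km

746 km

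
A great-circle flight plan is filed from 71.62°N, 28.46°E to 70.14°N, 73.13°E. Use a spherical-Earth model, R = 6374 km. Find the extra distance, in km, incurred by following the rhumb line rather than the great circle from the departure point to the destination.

Great circle: cos σ = sin φ₁ sin φ₂ + cos φ₁ cos φ₂ cos Δλ,  σ = 0.2508 rad → d_gc = 1598.3 km
Rhumb line: Δψ = -0.0789, q = Δφ/Δψ = 0.3274, d_rh = R√(Δφ²+q²Δλ²) = 1635.2 km
Excess = 1635.2 − 1598.3 = 36.9 ≈ 37 km

37 km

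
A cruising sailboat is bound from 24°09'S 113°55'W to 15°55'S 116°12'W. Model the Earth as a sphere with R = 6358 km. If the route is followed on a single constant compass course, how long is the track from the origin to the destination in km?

Rhumb course C = atan2(Δλ, Δψ) with Δψ = ln[tan(π/4+φ₂/2)/tan(π/4+φ₁/2)] = +0.1531, Δλ = -0.0399 → C = 345.41°
d = R·|Δφ| / |cos C| = 6358·0.14370 / 0.96776 = 944 km

944 km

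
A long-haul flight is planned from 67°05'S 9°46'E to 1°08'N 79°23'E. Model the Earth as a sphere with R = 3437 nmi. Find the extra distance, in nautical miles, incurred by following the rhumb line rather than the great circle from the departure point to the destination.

Great circle: cos σ = sin φ₁ sin φ₂ + cos φ₁ cos φ₂ cos Δλ,  σ = 1.4531 rad → d_gc = 4994.46 nmi
Rhumb line: Δψ = +1.6158, q = Δφ/Δψ = 0.7368, d_rh = R√(Δφ²+q²Δλ²) = 5119.95 nmi
Excess = 5119.95 − 4994.46 = 125.49 ≈ 125 nmi

125 nmi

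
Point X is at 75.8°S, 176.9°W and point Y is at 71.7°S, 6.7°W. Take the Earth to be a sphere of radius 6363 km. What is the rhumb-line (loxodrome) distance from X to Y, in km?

Rhumb course C = atan2(Δλ, Δψ) with Δψ = ln[tan(π/4+φ₂/2)/tan(π/4+φ₁/2)] = +0.2571, Δλ = +2.9706 → C = 85.05°
d = R·|Δφ| / |cos C| = 6363·0.07156 / 0.08622 = 5281 km

5281 km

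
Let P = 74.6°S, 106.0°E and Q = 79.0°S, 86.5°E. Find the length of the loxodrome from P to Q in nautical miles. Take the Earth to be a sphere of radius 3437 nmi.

Δψ = ln[tan(π/4+φ₂/2)/tan(π/4+φ₁/2)] = -0.3394;  Δφ = -0.0768 rad,  Δλ = -0.3403 rad
q = Δφ/Δψ = 0.2262
d = R·√(Δφ² + q²Δλ²) = 3437·0.10875 = 374 nmi

374 nmi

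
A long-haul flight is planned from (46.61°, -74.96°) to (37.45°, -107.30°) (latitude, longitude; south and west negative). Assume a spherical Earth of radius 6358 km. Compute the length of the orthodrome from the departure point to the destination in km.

2829 km

cos σ = sin φ₁ sin φ₂ + cos φ₁ cos φ₂ cos Δλ
      = sin(46.61°)sin(37.45°) + cos(46.61°)cos(37.45°)cos(-32.34°) = 0.9027
σ = 25.491° → d = Rσ = 6358·0.44490 = 2829 km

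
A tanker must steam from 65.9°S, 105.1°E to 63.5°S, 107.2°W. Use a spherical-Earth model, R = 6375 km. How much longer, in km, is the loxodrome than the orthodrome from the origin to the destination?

Great circle: cos σ = sin φ₁ sin φ₂ + cos φ₁ cos φ₂ cos Δλ,  σ = 0.8461 rad → d_gc = 5393.8 km
Rhumb line: Δψ = +0.0981, q = Δφ/Δψ = 0.4270, d_rh = R√(Δφ²+q²Δλ²) = 7023.1 km
Excess = 7023.1 − 5393.8 = 1629.3 ≈ 1629 km

1629 km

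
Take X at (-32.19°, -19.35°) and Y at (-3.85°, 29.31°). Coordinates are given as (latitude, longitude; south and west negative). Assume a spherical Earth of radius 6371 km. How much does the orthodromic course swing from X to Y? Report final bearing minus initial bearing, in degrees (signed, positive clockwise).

-16.4°

Initial bearing θ₁ = atan2(sin Δλ cos φ₂, cos φ₁ sin φ₂ − sin φ₁ cos φ₂ cos Δλ) = 68.55°
Final bearing θ₂ = (initial bearing from the destination back to the start) + 180° = 52.14°
Δθ = θ₂ − θ₁ = -16.4°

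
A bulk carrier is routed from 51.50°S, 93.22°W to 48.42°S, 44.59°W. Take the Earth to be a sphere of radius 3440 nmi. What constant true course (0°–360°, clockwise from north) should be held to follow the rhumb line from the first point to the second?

Δψ = ln[tan(π/4+φ₂/2)/tan(π/4+φ₁/2)] = +0.0836
Δλ = +0.8488 rad (taken the short way round)
course = atan2(Δλ, Δψ) = 84.37°

84.4°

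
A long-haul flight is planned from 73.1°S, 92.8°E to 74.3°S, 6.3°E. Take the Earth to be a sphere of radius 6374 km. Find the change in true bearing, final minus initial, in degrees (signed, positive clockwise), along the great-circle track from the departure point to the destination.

At departure: θ₁ = atan2(sin Δλ cos φ₂, cos φ₁ sin φ₂ − sin φ₁ cos φ₂ cos Δλ) = 225.65°
At arrival: θ₂ = atan2(sin Δλ cos φ₁, −cos φ₂ sin φ₁ + sin φ₂ cos φ₁ cos Δλ) = 309.81°
Δθ = θ₂ − θ₁ = +84.2°

+84.2°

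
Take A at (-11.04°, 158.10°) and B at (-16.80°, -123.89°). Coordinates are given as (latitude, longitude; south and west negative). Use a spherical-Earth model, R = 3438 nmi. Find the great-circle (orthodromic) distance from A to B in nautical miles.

4530 nmi

cos σ = sin φ₁ sin φ₂ + cos φ₁ cos φ₂ cos Δλ
      = sin(-11.04°)sin(-16.80°) + cos(-11.04°)cos(-16.80°)cos(78.01°) = 0.2505
σ = 75.490° → d = Rσ = 3438·1.31756 = 4530 nmi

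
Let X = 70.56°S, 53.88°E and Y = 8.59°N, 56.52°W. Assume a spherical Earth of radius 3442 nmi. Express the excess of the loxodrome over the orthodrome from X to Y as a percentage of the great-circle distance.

Great circle: σ = 1.8292 rad → d_gc = Rσ = 6296.2 nmi
Rhumb: Δφ = +1.3814, Δλ = -1.9268, Δψ = +1.9149, q = Δφ/Δψ = 0.7214 → d_rh = R√(Δφ²+q²Δλ²) = 6745.5 nmi
Excess = (6745.5 − 6296.2) / 6296.2 = 449.3 / 6296.2 = 7.14% ≈ 7.1%

7.1%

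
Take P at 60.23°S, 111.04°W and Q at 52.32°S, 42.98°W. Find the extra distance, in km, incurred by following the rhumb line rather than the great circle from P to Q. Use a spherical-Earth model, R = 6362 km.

Great circle: cos σ = sin φ₁ sin φ₂ + cos φ₁ cos φ₂ cos Δλ,  σ = 0.6429 rad → d_gc = 4089.9 km
Rhumb line: Δψ = +0.2497, q = Δφ/Δψ = 0.5528, d_rh = R√(Δφ²+q²Δλ²) = 4268.8 km
Excess = 4268.8 − 4089.9 = 178.9 ≈ 179 km

179 km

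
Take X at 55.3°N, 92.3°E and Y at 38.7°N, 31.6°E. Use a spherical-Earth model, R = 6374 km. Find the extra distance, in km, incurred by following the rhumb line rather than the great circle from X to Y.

129 km

Great circle: cos σ = sin φ₁ sin φ₂ + cos φ₁ cos φ₂ cos Δλ,  σ = 0.7503 rad → d_gc = 4782.6 km
Rhumb line: Δψ = -0.4298, q = Δφ/Δψ = 0.6740, d_rh = R√(Δφ²+q²Δλ²) = 4912.0 km
Excess = 4912.0 − 4782.6 = 129.4 ≈ 129 km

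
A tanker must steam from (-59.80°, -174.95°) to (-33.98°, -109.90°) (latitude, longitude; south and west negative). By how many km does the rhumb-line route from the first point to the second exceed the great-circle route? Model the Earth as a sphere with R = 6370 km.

171 km

Great circle: cos σ = sin φ₁ sin φ₂ + cos φ₁ cos φ₂ cos Δλ,  σ = 0.8513 rad → d_gc = 5422.8 km
Rhumb line: Δψ = +0.6788, q = Δφ/Δψ = 0.6639, d_rh = R√(Δφ²+q²Δλ²) = 5594.2 km
Excess = 5594.2 − 5422.8 = 171.4 ≈ 171 km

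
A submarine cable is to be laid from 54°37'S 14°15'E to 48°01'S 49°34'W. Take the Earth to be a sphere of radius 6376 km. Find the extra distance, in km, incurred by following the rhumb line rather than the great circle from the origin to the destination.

Great circle: cos σ = sin φ₁ sin φ₂ + cos φ₁ cos φ₂ cos Δλ,  σ = 0.6810 rad → d_gc = 4342.0 km
Rhumb line: Δψ = +0.1847, q = Δφ/Δψ = 0.6236, d_rh = R√(Δφ²+q²Δλ²) = 4489.0 km
Excess = 4489.0 − 4342.0 = 147.0 ≈ 147 km

147 km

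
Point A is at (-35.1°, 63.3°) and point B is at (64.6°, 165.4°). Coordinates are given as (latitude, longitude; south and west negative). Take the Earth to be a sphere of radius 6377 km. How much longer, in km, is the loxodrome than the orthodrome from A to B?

Great circle: cos σ = sin φ₁ sin φ₂ + cos φ₁ cos φ₂ cos Δλ,  σ = 2.2056 rad → d_gc = 14064.8 km
Rhumb line: Δψ = +2.1450, q = Δφ/Δψ = 0.8112, d_rh = R√(Δφ²+q²Δλ²) = 14426.2 km
Excess = 14426.2 − 14064.8 = 361.4 ≈ 361 km

361 km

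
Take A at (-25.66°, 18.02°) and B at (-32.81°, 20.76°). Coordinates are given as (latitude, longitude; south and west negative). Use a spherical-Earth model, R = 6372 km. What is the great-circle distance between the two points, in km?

838 km

Haversine: a = sin²(Δφ/2)+cos φ₁ cos φ₂ sin²(Δλ/2) = 0.00432;  σ = 2·atan2(√a,√(1−a))
σ = 7.538° → d = Rσ = 6372·0.13157 = 838 km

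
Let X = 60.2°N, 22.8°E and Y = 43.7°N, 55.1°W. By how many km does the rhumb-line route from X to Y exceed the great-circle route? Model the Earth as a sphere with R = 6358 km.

281 km

Great circle: cos σ = sin φ₁ sin φ₂ + cos φ₁ cos φ₂ cos Δλ,  σ = 0.8300 rad → d_gc = 5277.5 km
Rhumb line: Δψ = -0.4743, q = Δφ/Δψ = 0.6071, d_rh = R√(Δφ²+q²Δλ²) = 5558.6 km
Excess = 5558.6 − 5277.5 = 281.1 ≈ 281 km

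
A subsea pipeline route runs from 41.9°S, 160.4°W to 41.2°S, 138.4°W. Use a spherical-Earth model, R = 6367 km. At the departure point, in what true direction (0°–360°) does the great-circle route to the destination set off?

θ = atan2( sin Δλ·cos φ₂ ,  cos φ₁ sin φ₂ − sin φ₁ cos φ₂ cos Δλ )
  = atan2(+0.2819, -0.0244) = 94.94°

94.9°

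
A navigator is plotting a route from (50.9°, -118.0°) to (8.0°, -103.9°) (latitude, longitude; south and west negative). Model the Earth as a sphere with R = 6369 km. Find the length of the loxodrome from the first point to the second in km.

4946 km

Δψ = ln[tan(π/4+φ₂/2)/tan(π/4+φ₁/2)] = -0.8953;  Δφ = -0.7487 rad,  Δλ = +0.2461 rad
q = Δφ/Δψ = 0.8363
d = R·√(Δφ² + q²Δλ²) = 6369·0.77652 = 4946 km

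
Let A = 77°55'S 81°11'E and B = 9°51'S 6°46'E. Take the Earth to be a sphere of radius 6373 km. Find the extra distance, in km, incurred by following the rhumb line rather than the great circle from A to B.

355 km

Great circle: cos σ = sin φ₁ sin φ₂ + cos φ₁ cos φ₂ cos Δλ,  σ = 1.3462 rad → d_gc = 8579.5 km
Rhumb line: Δψ = +2.0731, q = Δφ/Δψ = 0.5731, d_rh = R√(Δφ²+q²Δλ²) = 8934.2 km
Excess = 8934.2 − 8579.5 = 354.7 ≈ 355 km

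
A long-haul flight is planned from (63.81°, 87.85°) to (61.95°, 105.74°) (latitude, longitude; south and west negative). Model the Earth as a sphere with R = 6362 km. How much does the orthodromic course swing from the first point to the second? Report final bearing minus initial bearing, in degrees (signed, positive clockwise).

+16.0°

Initial bearing θ₁ = atan2(sin Δλ cos φ₂, cos φ₁ sin φ₂ − sin φ₁ cos φ₂ cos Δλ) = 94.77°
Final bearing θ₂ = (initial bearing from the destination back to the start) + 180° = 110.72°
Δθ = θ₂ − θ₁ = +16.0°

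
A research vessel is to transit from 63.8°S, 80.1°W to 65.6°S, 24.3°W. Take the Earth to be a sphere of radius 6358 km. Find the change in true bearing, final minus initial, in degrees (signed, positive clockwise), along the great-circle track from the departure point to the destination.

Initial bearing θ₁ = atan2(sin Δλ cos φ₂, cos φ₁ sin φ₂ − sin φ₁ cos φ₂ cos Δλ) = 119.55°
Final bearing θ₂ = (initial bearing from the destination back to the start) + 180° = 68.39°
Δθ = θ₂ − θ₁ = -51.2°

-51.2°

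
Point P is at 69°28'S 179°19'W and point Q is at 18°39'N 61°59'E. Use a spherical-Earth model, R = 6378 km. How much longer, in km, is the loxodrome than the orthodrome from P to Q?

920 km

Great circle: cos σ = sin φ₁ sin φ₂ + cos φ₁ cos φ₂ cos Δλ,  σ = 2.0477 rad → d_gc = 13060.5 km
Rhumb line: Δψ = +2.0399, q = Δφ/Δψ = 0.7539, d_rh = R√(Δφ²+q²Δλ²) = 13980.3 km
Excess = 13980.3 − 13060.5 = 919.8 ≈ 920 km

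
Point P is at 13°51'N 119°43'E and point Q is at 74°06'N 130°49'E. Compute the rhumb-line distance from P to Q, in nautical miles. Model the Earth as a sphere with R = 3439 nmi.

Δψ = ln[tan(π/4+φ₂/2)/tan(π/4+φ₁/2)] = +1.7245;  Δφ = +1.0516 rad,  Δλ = +0.1937 rad
q = Δφ/Δψ = 0.6098
d = R·√(Δφ² + q²Δλ²) = 3439·1.05818 = 3639 nmi

3639 nmi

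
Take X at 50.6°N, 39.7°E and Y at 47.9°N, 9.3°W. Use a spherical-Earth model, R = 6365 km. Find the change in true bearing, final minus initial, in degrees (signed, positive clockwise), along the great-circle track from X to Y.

-38.1°

At departure: θ₁ = atan2(sin Δλ cos φ₂, cos φ₁ sin φ₂ − sin φ₁ cos φ₂ cos Δλ) = 284.52°
At arrival: θ₂ = atan2(sin Δλ cos φ₁, −cos φ₂ sin φ₁ + sin φ₂ cos φ₁ cos Δλ) = 246.42°
Δθ = θ₂ − θ₁ = -38.1°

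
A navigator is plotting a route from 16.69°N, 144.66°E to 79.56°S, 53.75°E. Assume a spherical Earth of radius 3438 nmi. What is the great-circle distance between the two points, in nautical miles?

cos σ = sin φ₁ sin φ₂ + cos φ₁ cos φ₂ cos Δλ
      = sin(16.69°)sin(-79.56°) + cos(16.69°)cos(-79.56°)cos(-90.91°) = -0.2852
σ = 106.571° → d = Rσ = 3438·1.86001 = 6395 nmi

6395 nmi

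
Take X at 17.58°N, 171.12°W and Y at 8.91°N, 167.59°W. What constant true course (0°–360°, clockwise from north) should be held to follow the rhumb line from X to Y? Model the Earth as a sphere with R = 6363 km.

158.4°

Meridional parts: M(φ₁)=+0.3118, M(φ₂)=+0.1561 → ΔM = -0.1556;  Δλ = +0.0616 rad
tan C = Δλ / ΔM = -0.3959 → C = 158.40°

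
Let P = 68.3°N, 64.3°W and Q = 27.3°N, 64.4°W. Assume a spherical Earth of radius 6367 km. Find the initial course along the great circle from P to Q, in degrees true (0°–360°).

N = sin Δλ·cos φ₂ = -0.0016;  D = cos φ₁ sin φ₂ − sin φ₁ cos φ₂ cos Δλ = -0.6561
initial course = atan2(N, D) = 180.14°

180.1°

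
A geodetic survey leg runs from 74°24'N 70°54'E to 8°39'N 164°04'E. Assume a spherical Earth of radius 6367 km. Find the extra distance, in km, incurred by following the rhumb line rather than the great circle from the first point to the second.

589 km

Great circle: cos σ = sin φ₁ sin φ₂ + cos φ₁ cos φ₂ cos Δλ,  σ = 1.4403 rad → d_gc = 9170.1 km
Rhumb line: Δψ = -1.8364, q = Δφ/Δψ = 0.6249, d_rh = R√(Δφ²+q²Δλ²) = 9759.2 km
Excess = 9759.2 − 9170.1 = 589.1 ≈ 589 km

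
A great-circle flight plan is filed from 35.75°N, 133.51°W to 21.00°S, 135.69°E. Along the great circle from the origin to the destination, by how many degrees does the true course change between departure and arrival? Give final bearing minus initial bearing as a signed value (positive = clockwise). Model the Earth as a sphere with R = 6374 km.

-16.8°

Initial bearing θ₁ = atan2(sin Δλ cos φ₂, cos φ₁ sin φ₂ − sin φ₁ cos φ₂ cos Δλ) = 253.12°
Final bearing θ₂ = (initial bearing from the destination back to the start) + 180° = 236.29°
Δθ = θ₂ − θ₁ = -16.8°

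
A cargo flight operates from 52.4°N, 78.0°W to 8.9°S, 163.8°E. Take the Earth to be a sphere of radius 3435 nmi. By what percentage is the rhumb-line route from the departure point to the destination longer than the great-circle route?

4.7%

Great circle: σ = 1.9904 rad → d_gc = Rσ = 6837.1 nmi
Rhumb: Δφ = -1.0699, Δλ = -2.0630, Δψ = -1.2335, q = Δφ/Δψ = 0.8673 → d_rh = R√(Δφ²+q²Δλ²) = 7161.2 nmi
Excess = (7161.2 − 6837.1) / 6837.1 = 324.1 / 6837.1 = 4.74% ≈ 4.7%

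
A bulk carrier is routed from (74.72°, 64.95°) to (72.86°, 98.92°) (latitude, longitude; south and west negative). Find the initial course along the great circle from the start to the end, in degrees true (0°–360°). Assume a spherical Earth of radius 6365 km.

84.4°

N = sin Δλ·cos φ₂ = +0.1647;  D = cos φ₁ sin φ₂ − sin φ₁ cos φ₂ cos Δλ = +0.0161
initial course = atan2(N, D) = 84.43°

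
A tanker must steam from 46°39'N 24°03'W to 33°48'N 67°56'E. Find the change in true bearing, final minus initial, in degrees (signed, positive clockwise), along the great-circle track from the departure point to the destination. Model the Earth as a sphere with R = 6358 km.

Initial bearing θ₁ = atan2(sin Δλ cos φ₂, cos φ₁ sin φ₂ − sin φ₁ cos φ₂ cos Δλ) = 64.13°
Final bearing θ₂ = (initial bearing from the destination back to the start) + 180° = 131.99°
Δθ = θ₂ − θ₁ = +67.9°

+67.9°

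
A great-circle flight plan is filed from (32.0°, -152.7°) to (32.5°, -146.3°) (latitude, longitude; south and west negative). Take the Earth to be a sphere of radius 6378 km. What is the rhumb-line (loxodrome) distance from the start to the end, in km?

Rhumb course C = atan2(Δλ, Δψ) with Δψ = ln[tan(π/4+φ₂/2)/tan(π/4+φ₁/2)] = +0.0103, Δλ = +0.1117 → C = 84.72°
d = R·|Δφ| / |cos C| = 6378·0.00873 / 0.09198 = 605 km

605 km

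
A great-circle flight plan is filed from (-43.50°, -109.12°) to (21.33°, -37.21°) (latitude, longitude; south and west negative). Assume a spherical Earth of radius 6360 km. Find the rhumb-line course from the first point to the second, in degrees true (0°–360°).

Meridional parts: M(φ₁)=-0.8448, M(φ₂)=+0.3812 → ΔM = +1.2260;  Δλ = +1.2551 rad
tan C = Δλ / ΔM = +1.0237 → C = 45.67°

45.7°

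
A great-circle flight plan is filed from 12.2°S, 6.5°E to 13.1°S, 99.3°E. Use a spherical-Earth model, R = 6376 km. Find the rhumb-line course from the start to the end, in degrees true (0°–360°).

Δψ = ln[tan(π/4+φ₂/2)/tan(π/4+φ₁/2)] = -0.0161
Δλ = +1.6197 rad (taken the short way round)
course = atan2(Δλ, Δψ) = 90.57°

90.6°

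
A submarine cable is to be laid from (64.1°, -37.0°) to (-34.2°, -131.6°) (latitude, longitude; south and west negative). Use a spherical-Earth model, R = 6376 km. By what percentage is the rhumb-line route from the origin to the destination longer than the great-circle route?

2.1%

Great circle: σ = 2.1348 rad → d_gc = Rσ = 13611.7 km
Rhumb: Δφ = -1.7157, Δλ = -1.6511, Δψ = -2.1058, q = Δφ/Δψ = 0.8147 → d_rh = R√(Δφ²+q²Δλ²) = 13900.6 km
Excess = (13900.6 − 13611.7) / 13611.7 = 288.9 / 13611.7 = 2.12% ≈ 2.1%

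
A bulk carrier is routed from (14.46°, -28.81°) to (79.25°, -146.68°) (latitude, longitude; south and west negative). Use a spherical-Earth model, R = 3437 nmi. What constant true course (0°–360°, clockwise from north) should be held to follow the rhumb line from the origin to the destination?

Meridional parts: M(φ₁)=+0.2551, M(φ₂)=+2.3635 → ΔM = +2.1084;  Δλ = -2.0572 rad
tan C = Δλ / ΔM = -0.9757 → C = 315.70°

315.7°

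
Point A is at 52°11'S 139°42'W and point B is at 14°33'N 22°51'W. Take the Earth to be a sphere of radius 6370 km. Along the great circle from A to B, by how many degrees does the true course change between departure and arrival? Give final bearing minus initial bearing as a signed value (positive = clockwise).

-64.3°

At departure: θ₁ = atan2(sin Δλ cos φ₂, cos φ₁ sin φ₂ − sin φ₁ cos φ₂ cos Δλ) = 102.49°
At arrival: θ₂ = atan2(sin Δλ cos φ₁, −cos φ₂ sin φ₁ + sin φ₂ cos φ₁ cos Δλ) = 38.20°
Δθ = θ₂ − θ₁ = -64.3°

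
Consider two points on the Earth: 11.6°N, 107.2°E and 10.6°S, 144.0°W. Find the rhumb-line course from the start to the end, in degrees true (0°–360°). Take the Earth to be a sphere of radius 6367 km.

Δψ = ln[tan(π/4+φ₂/2)/tan(π/4+φ₁/2)] = -0.3899
Δλ = +1.8989 rad (taken the short way round)
course = atan2(Δλ, Δψ) = 101.60°

101.6°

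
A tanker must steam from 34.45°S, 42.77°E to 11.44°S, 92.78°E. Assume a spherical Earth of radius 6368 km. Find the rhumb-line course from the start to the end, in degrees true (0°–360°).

63.2°

Meridional parts: M(φ₁)=-0.6412, M(φ₂)=-0.2010 → ΔM = +0.4402;  Δλ = +0.8728 rad
tan C = Δλ / ΔM = +1.9830 → C = 63.24°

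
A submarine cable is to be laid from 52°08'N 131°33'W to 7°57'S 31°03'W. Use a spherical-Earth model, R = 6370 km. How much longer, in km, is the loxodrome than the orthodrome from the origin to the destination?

Great circle: cos σ = sin φ₁ sin φ₂ + cos φ₁ cos φ₂ cos Δλ,  σ = 1.7926 rad → d_gc = 11418.8 km
Rhumb line: Δψ = -1.2091, q = Δφ/Δψ = 0.8673, d_rh = R√(Δφ²+q²Δλ²) = 11769.5 km
Excess = 11769.5 − 11418.8 = 350.7 ≈ 351 km

351 km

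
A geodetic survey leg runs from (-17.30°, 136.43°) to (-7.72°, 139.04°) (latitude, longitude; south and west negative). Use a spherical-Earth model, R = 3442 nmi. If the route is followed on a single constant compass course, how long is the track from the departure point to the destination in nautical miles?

595 nmi

Rhumb course C = atan2(Δλ, Δψ) with Δψ = ln[tan(π/4+φ₂/2)/tan(π/4+φ₁/2)] = +0.1715, Δλ = +0.0456 → C = 14.88°
d = R·|Δφ| / |cos C| = 3442·0.16720 / 0.96648 = 595 nmi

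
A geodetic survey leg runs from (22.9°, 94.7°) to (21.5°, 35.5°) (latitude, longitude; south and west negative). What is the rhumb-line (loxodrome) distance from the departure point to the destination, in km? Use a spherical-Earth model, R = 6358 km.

6084 km

Δψ = ln[tan(π/4+φ₂/2)/tan(π/4+φ₁/2)] = -0.0264;  Δφ = -0.0244 rad,  Δλ = -1.0332 rad
q = Δφ/Δψ = 0.9258
d = R·√(Δφ² + q²Δλ²) = 6358·0.95692 = 6084 km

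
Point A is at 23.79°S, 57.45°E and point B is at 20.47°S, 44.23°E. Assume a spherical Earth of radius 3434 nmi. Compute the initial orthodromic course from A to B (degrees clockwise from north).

282.6°

N = sin Δλ·cos φ₂ = -0.2143;  D = cos φ₁ sin φ₂ − sin φ₁ cos φ₂ cos Δλ = +0.0479
initial course = atan2(N, D) = 282.60°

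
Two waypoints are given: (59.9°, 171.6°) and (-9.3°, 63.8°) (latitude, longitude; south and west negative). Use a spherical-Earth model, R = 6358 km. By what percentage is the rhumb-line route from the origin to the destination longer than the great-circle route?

Great circle: σ = 1.8662 rad → d_gc = Rσ = 11865.2 km
Rhumb: Δφ = -1.2078, Δλ = -1.8815, Δψ = -1.4765, q = Δφ/Δψ = 0.8180 → d_rh = R√(Δφ²+q²Δλ²) = 12438.4 km
Excess = (12438.4 − 11865.2) / 11865.2 = 573.2 / 11865.2 = 4.83% ≈ 4.8%

4.8%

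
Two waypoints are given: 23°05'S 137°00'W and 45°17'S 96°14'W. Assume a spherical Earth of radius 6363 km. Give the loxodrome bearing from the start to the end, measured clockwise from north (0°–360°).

Meridional parts: M(φ₁)=-0.4142, M(φ₂)=-0.8884 → ΔM = -0.4741;  Δλ = +0.7115 rad
tan C = Δλ / ΔM = -1.5006 → C = 123.68°

123.7°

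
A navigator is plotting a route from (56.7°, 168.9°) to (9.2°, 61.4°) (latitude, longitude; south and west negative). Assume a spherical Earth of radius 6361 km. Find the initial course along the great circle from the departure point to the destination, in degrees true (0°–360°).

N = sin Δλ·cos φ₂ = -0.9414;  D = cos φ₁ sin φ₂ − sin φ₁ cos φ₂ cos Δλ = +0.3359
initial course = atan2(N, D) = 289.63°

289.6°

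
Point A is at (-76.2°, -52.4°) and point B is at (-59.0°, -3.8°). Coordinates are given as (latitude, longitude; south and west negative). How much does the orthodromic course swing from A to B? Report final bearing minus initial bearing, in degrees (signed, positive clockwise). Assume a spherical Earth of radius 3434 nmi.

-45.8°

At departure: θ₁ = atan2(sin Δλ cos φ₂, cos φ₁ sin φ₂ − sin φ₁ cos φ₂ cos Δλ) = 71.90°
At arrival: θ₂ = atan2(sin Δλ cos φ₁, −cos φ₂ sin φ₁ + sin φ₂ cos φ₁ cos Δλ) = 26.12°
Δθ = θ₂ − θ₁ = -45.8°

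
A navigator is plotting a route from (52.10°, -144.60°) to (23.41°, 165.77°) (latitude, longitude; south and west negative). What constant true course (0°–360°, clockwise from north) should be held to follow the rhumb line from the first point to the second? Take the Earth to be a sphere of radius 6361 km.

Meridional parts: M(φ₁)=+1.0690, M(φ₂)=+0.4204 → ΔM = -0.6486;  Δλ = -0.8662 rad
tan C = Δλ / ΔM = +1.3356 → C = 233.18°

233.2°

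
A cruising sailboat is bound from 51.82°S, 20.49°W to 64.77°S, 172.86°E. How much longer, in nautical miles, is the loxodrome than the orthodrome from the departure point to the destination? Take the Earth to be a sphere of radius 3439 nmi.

Great circle: cos σ = sin φ₁ sin φ₂ + cos φ₁ cos φ₂ cos Δλ,  σ = 1.0987 rad → d_gc = 3778.55 nmi
Rhumb line: Δψ = -0.4359, q = Δφ/Δψ = 0.5185, d_rh = R√(Δφ²+q²Δλ²) = 5244.11 nmi
Excess = 5244.11 − 3778.55 = 1465.56 ≈ 1466 nmi

1466 nmi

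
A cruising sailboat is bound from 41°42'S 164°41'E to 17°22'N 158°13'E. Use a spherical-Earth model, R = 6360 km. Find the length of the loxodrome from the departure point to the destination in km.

Rhumb course C = atan2(Δλ, Δψ) with Δψ = ln[tan(π/4+φ₂/2)/tan(π/4+φ₁/2)] = +1.1100, Δλ = -0.1129 → C = 354.19°
d = R·|Δφ| / |cos C| = 6360·1.03091 / 0.99487 = 6590 km

6590 km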